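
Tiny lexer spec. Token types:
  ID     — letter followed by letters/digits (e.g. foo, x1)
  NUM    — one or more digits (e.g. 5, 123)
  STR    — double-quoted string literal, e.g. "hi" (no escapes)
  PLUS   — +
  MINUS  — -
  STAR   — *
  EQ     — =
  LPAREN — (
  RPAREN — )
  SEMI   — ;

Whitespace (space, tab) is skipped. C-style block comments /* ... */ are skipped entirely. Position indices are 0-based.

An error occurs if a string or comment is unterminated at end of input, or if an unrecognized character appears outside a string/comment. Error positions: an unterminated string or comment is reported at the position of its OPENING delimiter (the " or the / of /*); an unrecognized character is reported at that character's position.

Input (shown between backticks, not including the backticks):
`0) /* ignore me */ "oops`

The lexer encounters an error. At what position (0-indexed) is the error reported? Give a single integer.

pos=0: emit NUM '0' (now at pos=1)
pos=1: emit RPAREN ')'
pos=3: enter COMMENT mode (saw '/*')
exit COMMENT mode (now at pos=18)
pos=19: enter STRING mode
pos=19: ERROR — unterminated string

Answer: 19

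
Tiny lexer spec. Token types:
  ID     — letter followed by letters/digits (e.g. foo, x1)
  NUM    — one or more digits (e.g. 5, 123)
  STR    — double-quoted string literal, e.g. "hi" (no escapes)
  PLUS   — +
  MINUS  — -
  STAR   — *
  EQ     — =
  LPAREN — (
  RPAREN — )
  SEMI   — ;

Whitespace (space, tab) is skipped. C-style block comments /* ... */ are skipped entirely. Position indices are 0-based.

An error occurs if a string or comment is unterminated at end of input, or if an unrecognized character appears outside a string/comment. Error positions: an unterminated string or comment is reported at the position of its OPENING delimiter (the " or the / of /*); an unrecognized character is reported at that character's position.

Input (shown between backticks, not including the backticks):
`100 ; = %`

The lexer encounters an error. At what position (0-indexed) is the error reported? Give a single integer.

Answer: 8

Derivation:
pos=0: emit NUM '100' (now at pos=3)
pos=4: emit SEMI ';'
pos=6: emit EQ '='
pos=8: ERROR — unrecognized char '%'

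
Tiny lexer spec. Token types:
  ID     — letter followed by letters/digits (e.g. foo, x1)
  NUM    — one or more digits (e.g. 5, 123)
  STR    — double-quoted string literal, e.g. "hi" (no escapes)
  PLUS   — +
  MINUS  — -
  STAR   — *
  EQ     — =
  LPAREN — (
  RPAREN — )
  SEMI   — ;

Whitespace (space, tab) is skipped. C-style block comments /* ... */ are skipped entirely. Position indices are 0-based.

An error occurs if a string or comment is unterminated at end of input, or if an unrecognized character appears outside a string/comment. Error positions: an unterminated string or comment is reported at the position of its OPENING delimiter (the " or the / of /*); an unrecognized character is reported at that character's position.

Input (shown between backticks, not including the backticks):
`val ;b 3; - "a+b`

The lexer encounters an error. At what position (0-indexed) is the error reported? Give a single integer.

pos=0: emit ID 'val' (now at pos=3)
pos=4: emit SEMI ';'
pos=5: emit ID 'b' (now at pos=6)
pos=7: emit NUM '3' (now at pos=8)
pos=8: emit SEMI ';'
pos=10: emit MINUS '-'
pos=12: enter STRING mode
pos=12: ERROR — unterminated string

Answer: 12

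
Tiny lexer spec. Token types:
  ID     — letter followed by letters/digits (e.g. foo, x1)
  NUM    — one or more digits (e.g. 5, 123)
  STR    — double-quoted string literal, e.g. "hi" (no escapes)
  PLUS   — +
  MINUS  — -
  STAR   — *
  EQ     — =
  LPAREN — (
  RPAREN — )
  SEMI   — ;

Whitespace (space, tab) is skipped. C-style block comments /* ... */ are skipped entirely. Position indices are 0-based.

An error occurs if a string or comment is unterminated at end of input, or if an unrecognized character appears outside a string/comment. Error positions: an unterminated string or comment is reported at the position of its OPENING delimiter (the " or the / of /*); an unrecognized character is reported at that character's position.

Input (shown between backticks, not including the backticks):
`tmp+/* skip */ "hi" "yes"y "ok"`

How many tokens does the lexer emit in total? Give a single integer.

pos=0: emit ID 'tmp' (now at pos=3)
pos=3: emit PLUS '+'
pos=4: enter COMMENT mode (saw '/*')
exit COMMENT mode (now at pos=14)
pos=15: enter STRING mode
pos=15: emit STR "hi" (now at pos=19)
pos=20: enter STRING mode
pos=20: emit STR "yes" (now at pos=25)
pos=25: emit ID 'y' (now at pos=26)
pos=27: enter STRING mode
pos=27: emit STR "ok" (now at pos=31)
DONE. 6 tokens: [ID, PLUS, STR, STR, ID, STR]

Answer: 6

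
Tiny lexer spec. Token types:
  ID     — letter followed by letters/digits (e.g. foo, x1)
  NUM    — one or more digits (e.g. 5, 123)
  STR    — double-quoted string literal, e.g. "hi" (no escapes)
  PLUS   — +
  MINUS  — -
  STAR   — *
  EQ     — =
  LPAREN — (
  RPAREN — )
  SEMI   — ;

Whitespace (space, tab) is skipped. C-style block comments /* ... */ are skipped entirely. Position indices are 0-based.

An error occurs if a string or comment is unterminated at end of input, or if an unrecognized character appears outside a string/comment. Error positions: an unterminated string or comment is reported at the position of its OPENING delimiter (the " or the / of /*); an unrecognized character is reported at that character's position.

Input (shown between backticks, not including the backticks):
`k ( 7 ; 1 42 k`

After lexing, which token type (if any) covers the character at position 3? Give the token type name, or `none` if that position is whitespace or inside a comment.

pos=0: emit ID 'k' (now at pos=1)
pos=2: emit LPAREN '('
pos=4: emit NUM '7' (now at pos=5)
pos=6: emit SEMI ';'
pos=8: emit NUM '1' (now at pos=9)
pos=10: emit NUM '42' (now at pos=12)
pos=13: emit ID 'k' (now at pos=14)
DONE. 7 tokens: [ID, LPAREN, NUM, SEMI, NUM, NUM, ID]
Position 3: char is ' ' -> none

Answer: none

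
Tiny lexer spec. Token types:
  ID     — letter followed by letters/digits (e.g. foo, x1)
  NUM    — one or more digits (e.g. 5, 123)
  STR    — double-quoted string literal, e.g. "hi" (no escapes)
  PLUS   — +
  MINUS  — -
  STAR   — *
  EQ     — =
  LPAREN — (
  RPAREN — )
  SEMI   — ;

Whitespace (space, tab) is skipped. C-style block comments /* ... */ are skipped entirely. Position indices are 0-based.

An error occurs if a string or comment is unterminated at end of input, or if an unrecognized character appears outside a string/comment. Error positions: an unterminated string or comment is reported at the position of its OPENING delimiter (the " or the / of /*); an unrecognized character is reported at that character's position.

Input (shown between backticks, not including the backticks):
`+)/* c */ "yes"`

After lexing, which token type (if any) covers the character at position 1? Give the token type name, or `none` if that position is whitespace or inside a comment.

pos=0: emit PLUS '+'
pos=1: emit RPAREN ')'
pos=2: enter COMMENT mode (saw '/*')
exit COMMENT mode (now at pos=9)
pos=10: enter STRING mode
pos=10: emit STR "yes" (now at pos=15)
DONE. 3 tokens: [PLUS, RPAREN, STR]
Position 1: char is ')' -> RPAREN

Answer: RPAREN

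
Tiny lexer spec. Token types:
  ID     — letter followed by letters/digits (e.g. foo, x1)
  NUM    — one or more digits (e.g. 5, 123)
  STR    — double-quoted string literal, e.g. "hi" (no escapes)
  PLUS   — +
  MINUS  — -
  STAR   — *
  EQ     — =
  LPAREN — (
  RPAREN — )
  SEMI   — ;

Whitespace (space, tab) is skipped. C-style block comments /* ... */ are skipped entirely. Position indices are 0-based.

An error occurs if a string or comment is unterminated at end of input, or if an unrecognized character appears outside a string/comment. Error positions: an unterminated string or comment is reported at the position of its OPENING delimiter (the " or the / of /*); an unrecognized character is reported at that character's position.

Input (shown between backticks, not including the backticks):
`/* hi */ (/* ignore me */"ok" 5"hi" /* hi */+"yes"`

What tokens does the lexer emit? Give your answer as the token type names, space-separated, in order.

Answer: LPAREN STR NUM STR PLUS STR

Derivation:
pos=0: enter COMMENT mode (saw '/*')
exit COMMENT mode (now at pos=8)
pos=9: emit LPAREN '('
pos=10: enter COMMENT mode (saw '/*')
exit COMMENT mode (now at pos=25)
pos=25: enter STRING mode
pos=25: emit STR "ok" (now at pos=29)
pos=30: emit NUM '5' (now at pos=31)
pos=31: enter STRING mode
pos=31: emit STR "hi" (now at pos=35)
pos=36: enter COMMENT mode (saw '/*')
exit COMMENT mode (now at pos=44)
pos=44: emit PLUS '+'
pos=45: enter STRING mode
pos=45: emit STR "yes" (now at pos=50)
DONE. 6 tokens: [LPAREN, STR, NUM, STR, PLUS, STR]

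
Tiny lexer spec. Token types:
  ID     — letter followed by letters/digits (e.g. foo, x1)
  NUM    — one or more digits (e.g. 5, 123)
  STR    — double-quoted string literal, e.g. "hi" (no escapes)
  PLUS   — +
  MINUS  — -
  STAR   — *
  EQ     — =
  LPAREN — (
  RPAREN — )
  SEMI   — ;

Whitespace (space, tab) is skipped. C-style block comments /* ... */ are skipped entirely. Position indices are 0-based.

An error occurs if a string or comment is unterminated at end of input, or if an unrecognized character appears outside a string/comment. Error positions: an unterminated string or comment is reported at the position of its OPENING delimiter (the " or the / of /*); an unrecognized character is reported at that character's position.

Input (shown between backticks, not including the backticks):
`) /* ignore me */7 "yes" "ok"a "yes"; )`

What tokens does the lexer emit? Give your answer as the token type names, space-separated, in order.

Answer: RPAREN NUM STR STR ID STR SEMI RPAREN

Derivation:
pos=0: emit RPAREN ')'
pos=2: enter COMMENT mode (saw '/*')
exit COMMENT mode (now at pos=17)
pos=17: emit NUM '7' (now at pos=18)
pos=19: enter STRING mode
pos=19: emit STR "yes" (now at pos=24)
pos=25: enter STRING mode
pos=25: emit STR "ok" (now at pos=29)
pos=29: emit ID 'a' (now at pos=30)
pos=31: enter STRING mode
pos=31: emit STR "yes" (now at pos=36)
pos=36: emit SEMI ';'
pos=38: emit RPAREN ')'
DONE. 8 tokens: [RPAREN, NUM, STR, STR, ID, STR, SEMI, RPAREN]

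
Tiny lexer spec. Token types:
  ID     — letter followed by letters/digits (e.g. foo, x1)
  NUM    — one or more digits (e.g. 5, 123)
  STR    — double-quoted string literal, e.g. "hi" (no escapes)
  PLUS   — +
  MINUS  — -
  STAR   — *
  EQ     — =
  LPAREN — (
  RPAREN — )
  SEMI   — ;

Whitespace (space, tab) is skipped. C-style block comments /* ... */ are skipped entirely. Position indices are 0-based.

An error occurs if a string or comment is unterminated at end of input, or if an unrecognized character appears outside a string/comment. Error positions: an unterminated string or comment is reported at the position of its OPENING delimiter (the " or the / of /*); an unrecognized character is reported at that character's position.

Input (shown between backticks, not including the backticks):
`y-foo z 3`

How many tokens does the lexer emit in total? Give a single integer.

Answer: 5

Derivation:
pos=0: emit ID 'y' (now at pos=1)
pos=1: emit MINUS '-'
pos=2: emit ID 'foo' (now at pos=5)
pos=6: emit ID 'z' (now at pos=7)
pos=8: emit NUM '3' (now at pos=9)
DONE. 5 tokens: [ID, MINUS, ID, ID, NUM]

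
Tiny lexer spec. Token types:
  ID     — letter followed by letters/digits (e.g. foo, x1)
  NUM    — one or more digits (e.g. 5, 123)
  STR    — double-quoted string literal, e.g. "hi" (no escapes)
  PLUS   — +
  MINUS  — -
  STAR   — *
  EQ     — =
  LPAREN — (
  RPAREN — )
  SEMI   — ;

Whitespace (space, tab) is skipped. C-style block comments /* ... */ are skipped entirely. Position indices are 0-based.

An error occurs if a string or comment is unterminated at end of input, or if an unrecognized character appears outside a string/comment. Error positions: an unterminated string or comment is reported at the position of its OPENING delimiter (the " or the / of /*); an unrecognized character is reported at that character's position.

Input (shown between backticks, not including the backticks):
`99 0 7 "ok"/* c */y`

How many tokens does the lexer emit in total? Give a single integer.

pos=0: emit NUM '99' (now at pos=2)
pos=3: emit NUM '0' (now at pos=4)
pos=5: emit NUM '7' (now at pos=6)
pos=7: enter STRING mode
pos=7: emit STR "ok" (now at pos=11)
pos=11: enter COMMENT mode (saw '/*')
exit COMMENT mode (now at pos=18)
pos=18: emit ID 'y' (now at pos=19)
DONE. 5 tokens: [NUM, NUM, NUM, STR, ID]

Answer: 5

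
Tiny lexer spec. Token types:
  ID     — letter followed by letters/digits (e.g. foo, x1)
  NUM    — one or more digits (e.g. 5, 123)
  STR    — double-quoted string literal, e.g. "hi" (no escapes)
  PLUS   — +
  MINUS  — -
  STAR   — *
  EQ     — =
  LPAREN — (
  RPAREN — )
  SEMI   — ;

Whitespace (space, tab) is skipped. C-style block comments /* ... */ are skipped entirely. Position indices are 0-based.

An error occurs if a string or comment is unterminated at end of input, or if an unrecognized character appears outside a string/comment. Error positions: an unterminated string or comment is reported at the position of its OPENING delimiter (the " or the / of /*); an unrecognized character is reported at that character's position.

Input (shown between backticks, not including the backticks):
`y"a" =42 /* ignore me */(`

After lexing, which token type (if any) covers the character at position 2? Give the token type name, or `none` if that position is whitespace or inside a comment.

pos=0: emit ID 'y' (now at pos=1)
pos=1: enter STRING mode
pos=1: emit STR "a" (now at pos=4)
pos=5: emit EQ '='
pos=6: emit NUM '42' (now at pos=8)
pos=9: enter COMMENT mode (saw '/*')
exit COMMENT mode (now at pos=24)
pos=24: emit LPAREN '('
DONE. 5 tokens: [ID, STR, EQ, NUM, LPAREN]
Position 2: char is 'a' -> STR

Answer: STR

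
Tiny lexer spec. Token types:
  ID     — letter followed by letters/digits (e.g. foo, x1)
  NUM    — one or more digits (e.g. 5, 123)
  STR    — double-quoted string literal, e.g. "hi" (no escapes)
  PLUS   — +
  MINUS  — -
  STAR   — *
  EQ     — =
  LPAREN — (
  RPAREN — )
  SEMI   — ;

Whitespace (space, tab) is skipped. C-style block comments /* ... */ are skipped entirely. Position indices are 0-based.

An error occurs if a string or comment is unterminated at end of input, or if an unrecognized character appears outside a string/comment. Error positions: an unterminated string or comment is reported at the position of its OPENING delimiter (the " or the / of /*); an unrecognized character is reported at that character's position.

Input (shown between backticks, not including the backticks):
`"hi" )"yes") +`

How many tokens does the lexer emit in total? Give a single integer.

pos=0: enter STRING mode
pos=0: emit STR "hi" (now at pos=4)
pos=5: emit RPAREN ')'
pos=6: enter STRING mode
pos=6: emit STR "yes" (now at pos=11)
pos=11: emit RPAREN ')'
pos=13: emit PLUS '+'
DONE. 5 tokens: [STR, RPAREN, STR, RPAREN, PLUS]

Answer: 5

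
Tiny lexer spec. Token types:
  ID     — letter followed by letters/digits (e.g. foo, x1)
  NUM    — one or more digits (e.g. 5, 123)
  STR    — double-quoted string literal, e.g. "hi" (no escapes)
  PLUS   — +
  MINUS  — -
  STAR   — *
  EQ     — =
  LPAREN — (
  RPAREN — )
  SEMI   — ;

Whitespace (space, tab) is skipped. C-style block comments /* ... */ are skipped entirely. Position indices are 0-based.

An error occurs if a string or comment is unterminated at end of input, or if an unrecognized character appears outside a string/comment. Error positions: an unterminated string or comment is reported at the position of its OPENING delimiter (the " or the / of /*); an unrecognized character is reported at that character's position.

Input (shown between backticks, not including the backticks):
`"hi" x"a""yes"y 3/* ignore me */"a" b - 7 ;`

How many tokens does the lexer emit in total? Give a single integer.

pos=0: enter STRING mode
pos=0: emit STR "hi" (now at pos=4)
pos=5: emit ID 'x' (now at pos=6)
pos=6: enter STRING mode
pos=6: emit STR "a" (now at pos=9)
pos=9: enter STRING mode
pos=9: emit STR "yes" (now at pos=14)
pos=14: emit ID 'y' (now at pos=15)
pos=16: emit NUM '3' (now at pos=17)
pos=17: enter COMMENT mode (saw '/*')
exit COMMENT mode (now at pos=32)
pos=32: enter STRING mode
pos=32: emit STR "a" (now at pos=35)
pos=36: emit ID 'b' (now at pos=37)
pos=38: emit MINUS '-'
pos=40: emit NUM '7' (now at pos=41)
pos=42: emit SEMI ';'
DONE. 11 tokens: [STR, ID, STR, STR, ID, NUM, STR, ID, MINUS, NUM, SEMI]

Answer: 11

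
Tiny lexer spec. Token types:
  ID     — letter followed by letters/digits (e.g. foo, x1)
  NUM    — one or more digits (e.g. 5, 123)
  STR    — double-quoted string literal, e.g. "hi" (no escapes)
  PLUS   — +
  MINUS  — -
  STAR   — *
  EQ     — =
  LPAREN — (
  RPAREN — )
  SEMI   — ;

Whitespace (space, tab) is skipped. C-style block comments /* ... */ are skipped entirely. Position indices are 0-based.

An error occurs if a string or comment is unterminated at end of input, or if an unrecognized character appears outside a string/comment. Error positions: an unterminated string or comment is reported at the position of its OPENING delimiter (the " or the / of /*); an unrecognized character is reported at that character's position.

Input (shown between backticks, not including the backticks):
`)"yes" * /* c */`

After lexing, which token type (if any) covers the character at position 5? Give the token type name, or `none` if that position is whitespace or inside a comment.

pos=0: emit RPAREN ')'
pos=1: enter STRING mode
pos=1: emit STR "yes" (now at pos=6)
pos=7: emit STAR '*'
pos=9: enter COMMENT mode (saw '/*')
exit COMMENT mode (now at pos=16)
DONE. 3 tokens: [RPAREN, STR, STAR]
Position 5: char is '"' -> STR

Answer: STR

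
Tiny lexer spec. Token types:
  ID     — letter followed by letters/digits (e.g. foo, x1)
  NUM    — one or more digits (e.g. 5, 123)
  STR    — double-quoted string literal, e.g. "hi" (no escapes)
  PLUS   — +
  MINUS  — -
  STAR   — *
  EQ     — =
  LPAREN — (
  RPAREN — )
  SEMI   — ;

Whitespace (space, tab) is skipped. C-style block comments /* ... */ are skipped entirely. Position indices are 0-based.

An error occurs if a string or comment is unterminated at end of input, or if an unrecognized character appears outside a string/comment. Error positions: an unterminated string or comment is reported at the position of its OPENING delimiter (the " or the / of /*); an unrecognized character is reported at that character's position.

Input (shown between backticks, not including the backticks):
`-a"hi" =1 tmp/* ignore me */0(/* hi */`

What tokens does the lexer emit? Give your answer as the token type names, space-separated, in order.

pos=0: emit MINUS '-'
pos=1: emit ID 'a' (now at pos=2)
pos=2: enter STRING mode
pos=2: emit STR "hi" (now at pos=6)
pos=7: emit EQ '='
pos=8: emit NUM '1' (now at pos=9)
pos=10: emit ID 'tmp' (now at pos=13)
pos=13: enter COMMENT mode (saw '/*')
exit COMMENT mode (now at pos=28)
pos=28: emit NUM '0' (now at pos=29)
pos=29: emit LPAREN '('
pos=30: enter COMMENT mode (saw '/*')
exit COMMENT mode (now at pos=38)
DONE. 8 tokens: [MINUS, ID, STR, EQ, NUM, ID, NUM, LPAREN]

Answer: MINUS ID STR EQ NUM ID NUM LPAREN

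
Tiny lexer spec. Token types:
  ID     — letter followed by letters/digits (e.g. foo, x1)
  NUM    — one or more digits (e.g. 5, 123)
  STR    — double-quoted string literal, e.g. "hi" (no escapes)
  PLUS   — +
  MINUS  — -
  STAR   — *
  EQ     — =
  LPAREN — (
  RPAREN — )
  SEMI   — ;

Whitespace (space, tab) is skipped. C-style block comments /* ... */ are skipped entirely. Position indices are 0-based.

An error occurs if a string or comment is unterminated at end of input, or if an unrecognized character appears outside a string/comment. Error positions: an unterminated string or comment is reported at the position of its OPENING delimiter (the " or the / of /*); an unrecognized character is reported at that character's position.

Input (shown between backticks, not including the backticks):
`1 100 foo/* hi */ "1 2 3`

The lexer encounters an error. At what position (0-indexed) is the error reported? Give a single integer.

Answer: 18

Derivation:
pos=0: emit NUM '1' (now at pos=1)
pos=2: emit NUM '100' (now at pos=5)
pos=6: emit ID 'foo' (now at pos=9)
pos=9: enter COMMENT mode (saw '/*')
exit COMMENT mode (now at pos=17)
pos=18: enter STRING mode
pos=18: ERROR — unterminated string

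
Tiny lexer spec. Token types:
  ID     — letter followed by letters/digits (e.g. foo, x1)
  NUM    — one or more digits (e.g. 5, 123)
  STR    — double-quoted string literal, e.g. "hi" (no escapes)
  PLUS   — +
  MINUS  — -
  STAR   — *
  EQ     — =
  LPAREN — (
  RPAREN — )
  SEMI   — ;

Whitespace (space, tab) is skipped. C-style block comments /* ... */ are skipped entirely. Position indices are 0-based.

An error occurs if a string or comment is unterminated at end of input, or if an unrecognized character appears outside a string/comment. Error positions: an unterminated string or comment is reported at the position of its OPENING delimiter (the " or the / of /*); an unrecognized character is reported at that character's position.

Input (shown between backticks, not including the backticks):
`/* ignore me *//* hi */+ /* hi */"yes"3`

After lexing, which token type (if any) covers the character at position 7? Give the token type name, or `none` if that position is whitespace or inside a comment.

Answer: none

Derivation:
pos=0: enter COMMENT mode (saw '/*')
exit COMMENT mode (now at pos=15)
pos=15: enter COMMENT mode (saw '/*')
exit COMMENT mode (now at pos=23)
pos=23: emit PLUS '+'
pos=25: enter COMMENT mode (saw '/*')
exit COMMENT mode (now at pos=33)
pos=33: enter STRING mode
pos=33: emit STR "yes" (now at pos=38)
pos=38: emit NUM '3' (now at pos=39)
DONE. 3 tokens: [PLUS, STR, NUM]
Position 7: char is 'r' -> none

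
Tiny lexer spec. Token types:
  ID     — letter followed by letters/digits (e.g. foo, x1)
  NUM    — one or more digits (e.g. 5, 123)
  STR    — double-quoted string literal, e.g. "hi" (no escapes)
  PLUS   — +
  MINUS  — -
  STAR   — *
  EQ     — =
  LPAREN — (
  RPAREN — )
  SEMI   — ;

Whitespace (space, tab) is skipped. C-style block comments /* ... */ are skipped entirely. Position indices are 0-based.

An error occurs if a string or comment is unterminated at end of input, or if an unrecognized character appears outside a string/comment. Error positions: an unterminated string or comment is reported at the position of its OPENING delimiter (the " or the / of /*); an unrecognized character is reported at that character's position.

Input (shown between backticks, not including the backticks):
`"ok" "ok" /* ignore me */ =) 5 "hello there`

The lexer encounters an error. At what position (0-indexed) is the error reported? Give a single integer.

Answer: 31

Derivation:
pos=0: enter STRING mode
pos=0: emit STR "ok" (now at pos=4)
pos=5: enter STRING mode
pos=5: emit STR "ok" (now at pos=9)
pos=10: enter COMMENT mode (saw '/*')
exit COMMENT mode (now at pos=25)
pos=26: emit EQ '='
pos=27: emit RPAREN ')'
pos=29: emit NUM '5' (now at pos=30)
pos=31: enter STRING mode
pos=31: ERROR — unterminated string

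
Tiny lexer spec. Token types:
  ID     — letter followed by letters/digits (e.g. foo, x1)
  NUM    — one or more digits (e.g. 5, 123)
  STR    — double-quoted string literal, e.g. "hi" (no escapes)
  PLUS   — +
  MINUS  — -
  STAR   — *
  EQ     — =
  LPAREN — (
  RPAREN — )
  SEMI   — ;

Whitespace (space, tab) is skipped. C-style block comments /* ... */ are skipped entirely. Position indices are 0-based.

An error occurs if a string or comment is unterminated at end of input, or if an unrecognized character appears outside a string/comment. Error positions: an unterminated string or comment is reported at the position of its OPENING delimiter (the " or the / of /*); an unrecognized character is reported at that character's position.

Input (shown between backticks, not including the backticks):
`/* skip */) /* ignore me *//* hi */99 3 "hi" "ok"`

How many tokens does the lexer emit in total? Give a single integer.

Answer: 5

Derivation:
pos=0: enter COMMENT mode (saw '/*')
exit COMMENT mode (now at pos=10)
pos=10: emit RPAREN ')'
pos=12: enter COMMENT mode (saw '/*')
exit COMMENT mode (now at pos=27)
pos=27: enter COMMENT mode (saw '/*')
exit COMMENT mode (now at pos=35)
pos=35: emit NUM '99' (now at pos=37)
pos=38: emit NUM '3' (now at pos=39)
pos=40: enter STRING mode
pos=40: emit STR "hi" (now at pos=44)
pos=45: enter STRING mode
pos=45: emit STR "ok" (now at pos=49)
DONE. 5 tokens: [RPAREN, NUM, NUM, STR, STR]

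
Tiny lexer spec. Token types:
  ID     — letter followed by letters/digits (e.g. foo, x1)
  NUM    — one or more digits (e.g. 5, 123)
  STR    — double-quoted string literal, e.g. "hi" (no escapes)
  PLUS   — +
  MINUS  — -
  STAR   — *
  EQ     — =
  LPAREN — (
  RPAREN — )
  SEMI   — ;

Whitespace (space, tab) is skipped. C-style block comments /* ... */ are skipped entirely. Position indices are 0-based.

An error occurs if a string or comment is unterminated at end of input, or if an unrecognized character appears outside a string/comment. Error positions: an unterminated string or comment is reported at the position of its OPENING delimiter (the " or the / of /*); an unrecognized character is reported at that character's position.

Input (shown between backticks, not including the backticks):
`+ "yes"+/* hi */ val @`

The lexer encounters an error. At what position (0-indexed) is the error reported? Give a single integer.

pos=0: emit PLUS '+'
pos=2: enter STRING mode
pos=2: emit STR "yes" (now at pos=7)
pos=7: emit PLUS '+'
pos=8: enter COMMENT mode (saw '/*')
exit COMMENT mode (now at pos=16)
pos=17: emit ID 'val' (now at pos=20)
pos=21: ERROR — unrecognized char '@'

Answer: 21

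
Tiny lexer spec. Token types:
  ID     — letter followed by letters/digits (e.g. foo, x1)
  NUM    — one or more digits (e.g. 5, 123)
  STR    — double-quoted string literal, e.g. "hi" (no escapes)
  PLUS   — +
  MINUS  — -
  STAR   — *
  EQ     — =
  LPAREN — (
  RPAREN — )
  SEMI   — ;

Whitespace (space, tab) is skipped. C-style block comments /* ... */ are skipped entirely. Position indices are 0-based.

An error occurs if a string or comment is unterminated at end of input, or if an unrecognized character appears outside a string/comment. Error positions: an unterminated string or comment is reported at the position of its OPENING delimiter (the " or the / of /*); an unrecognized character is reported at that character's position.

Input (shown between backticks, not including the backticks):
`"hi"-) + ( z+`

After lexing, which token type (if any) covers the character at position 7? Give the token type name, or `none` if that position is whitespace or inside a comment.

Answer: PLUS

Derivation:
pos=0: enter STRING mode
pos=0: emit STR "hi" (now at pos=4)
pos=4: emit MINUS '-'
pos=5: emit RPAREN ')'
pos=7: emit PLUS '+'
pos=9: emit LPAREN '('
pos=11: emit ID 'z' (now at pos=12)
pos=12: emit PLUS '+'
DONE. 7 tokens: [STR, MINUS, RPAREN, PLUS, LPAREN, ID, PLUS]
Position 7: char is '+' -> PLUS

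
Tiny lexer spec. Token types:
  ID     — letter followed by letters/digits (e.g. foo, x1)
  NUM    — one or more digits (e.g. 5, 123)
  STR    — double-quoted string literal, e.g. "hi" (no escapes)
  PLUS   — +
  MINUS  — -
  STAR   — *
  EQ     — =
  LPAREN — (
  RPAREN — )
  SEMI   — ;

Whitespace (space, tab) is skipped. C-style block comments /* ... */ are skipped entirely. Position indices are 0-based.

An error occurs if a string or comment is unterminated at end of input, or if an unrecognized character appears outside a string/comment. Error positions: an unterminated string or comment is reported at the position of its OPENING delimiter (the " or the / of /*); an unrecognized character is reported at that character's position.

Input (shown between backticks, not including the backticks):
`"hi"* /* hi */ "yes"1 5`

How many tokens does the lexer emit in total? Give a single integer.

Answer: 5

Derivation:
pos=0: enter STRING mode
pos=0: emit STR "hi" (now at pos=4)
pos=4: emit STAR '*'
pos=6: enter COMMENT mode (saw '/*')
exit COMMENT mode (now at pos=14)
pos=15: enter STRING mode
pos=15: emit STR "yes" (now at pos=20)
pos=20: emit NUM '1' (now at pos=21)
pos=22: emit NUM '5' (now at pos=23)
DONE. 5 tokens: [STR, STAR, STR, NUM, NUM]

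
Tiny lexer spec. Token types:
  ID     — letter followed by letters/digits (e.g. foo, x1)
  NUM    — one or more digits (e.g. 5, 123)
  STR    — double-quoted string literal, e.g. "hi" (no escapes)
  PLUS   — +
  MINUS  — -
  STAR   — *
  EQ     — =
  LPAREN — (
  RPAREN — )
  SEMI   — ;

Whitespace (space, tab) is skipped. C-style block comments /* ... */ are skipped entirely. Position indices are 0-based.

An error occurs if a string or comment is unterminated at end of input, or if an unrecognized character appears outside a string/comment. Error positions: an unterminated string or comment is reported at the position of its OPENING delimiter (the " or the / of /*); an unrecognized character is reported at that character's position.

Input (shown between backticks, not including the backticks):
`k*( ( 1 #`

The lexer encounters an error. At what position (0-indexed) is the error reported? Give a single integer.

pos=0: emit ID 'k' (now at pos=1)
pos=1: emit STAR '*'
pos=2: emit LPAREN '('
pos=4: emit LPAREN '('
pos=6: emit NUM '1' (now at pos=7)
pos=8: ERROR — unrecognized char '#'

Answer: 8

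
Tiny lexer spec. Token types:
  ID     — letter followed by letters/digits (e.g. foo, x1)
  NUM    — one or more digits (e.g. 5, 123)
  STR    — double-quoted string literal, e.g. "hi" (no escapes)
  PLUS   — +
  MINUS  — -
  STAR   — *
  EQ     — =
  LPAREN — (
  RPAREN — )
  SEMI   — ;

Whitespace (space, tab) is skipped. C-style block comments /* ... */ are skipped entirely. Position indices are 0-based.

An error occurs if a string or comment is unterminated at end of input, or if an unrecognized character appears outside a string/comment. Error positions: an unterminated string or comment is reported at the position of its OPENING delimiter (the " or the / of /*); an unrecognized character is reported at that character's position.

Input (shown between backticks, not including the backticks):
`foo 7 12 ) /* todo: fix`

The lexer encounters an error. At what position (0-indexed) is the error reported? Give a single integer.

pos=0: emit ID 'foo' (now at pos=3)
pos=4: emit NUM '7' (now at pos=5)
pos=6: emit NUM '12' (now at pos=8)
pos=9: emit RPAREN ')'
pos=11: enter COMMENT mode (saw '/*')
pos=11: ERROR — unterminated comment (reached EOF)

Answer: 11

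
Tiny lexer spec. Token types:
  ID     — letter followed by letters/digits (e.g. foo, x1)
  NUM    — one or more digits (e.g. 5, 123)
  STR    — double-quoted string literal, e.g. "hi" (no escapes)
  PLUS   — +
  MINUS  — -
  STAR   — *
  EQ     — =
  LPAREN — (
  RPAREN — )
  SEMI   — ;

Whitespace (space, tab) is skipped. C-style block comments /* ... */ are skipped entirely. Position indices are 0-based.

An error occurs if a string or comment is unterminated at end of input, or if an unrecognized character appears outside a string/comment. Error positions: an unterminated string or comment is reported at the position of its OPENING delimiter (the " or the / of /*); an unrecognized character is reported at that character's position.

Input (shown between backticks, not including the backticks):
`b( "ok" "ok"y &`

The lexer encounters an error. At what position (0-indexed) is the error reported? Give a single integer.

pos=0: emit ID 'b' (now at pos=1)
pos=1: emit LPAREN '('
pos=3: enter STRING mode
pos=3: emit STR "ok" (now at pos=7)
pos=8: enter STRING mode
pos=8: emit STR "ok" (now at pos=12)
pos=12: emit ID 'y' (now at pos=13)
pos=14: ERROR — unrecognized char '&'

Answer: 14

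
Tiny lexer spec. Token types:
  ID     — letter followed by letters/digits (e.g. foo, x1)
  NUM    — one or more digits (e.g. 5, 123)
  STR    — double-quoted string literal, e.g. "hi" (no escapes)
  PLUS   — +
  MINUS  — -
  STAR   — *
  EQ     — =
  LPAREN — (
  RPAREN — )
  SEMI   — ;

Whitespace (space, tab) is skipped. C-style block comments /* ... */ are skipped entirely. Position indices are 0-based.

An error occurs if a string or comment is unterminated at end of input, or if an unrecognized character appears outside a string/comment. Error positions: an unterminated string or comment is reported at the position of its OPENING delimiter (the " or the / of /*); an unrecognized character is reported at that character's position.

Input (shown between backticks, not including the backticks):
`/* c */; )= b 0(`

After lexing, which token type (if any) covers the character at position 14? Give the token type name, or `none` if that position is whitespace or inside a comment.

Answer: NUM

Derivation:
pos=0: enter COMMENT mode (saw '/*')
exit COMMENT mode (now at pos=7)
pos=7: emit SEMI ';'
pos=9: emit RPAREN ')'
pos=10: emit EQ '='
pos=12: emit ID 'b' (now at pos=13)
pos=14: emit NUM '0' (now at pos=15)
pos=15: emit LPAREN '('
DONE. 6 tokens: [SEMI, RPAREN, EQ, ID, NUM, LPAREN]
Position 14: char is '0' -> NUM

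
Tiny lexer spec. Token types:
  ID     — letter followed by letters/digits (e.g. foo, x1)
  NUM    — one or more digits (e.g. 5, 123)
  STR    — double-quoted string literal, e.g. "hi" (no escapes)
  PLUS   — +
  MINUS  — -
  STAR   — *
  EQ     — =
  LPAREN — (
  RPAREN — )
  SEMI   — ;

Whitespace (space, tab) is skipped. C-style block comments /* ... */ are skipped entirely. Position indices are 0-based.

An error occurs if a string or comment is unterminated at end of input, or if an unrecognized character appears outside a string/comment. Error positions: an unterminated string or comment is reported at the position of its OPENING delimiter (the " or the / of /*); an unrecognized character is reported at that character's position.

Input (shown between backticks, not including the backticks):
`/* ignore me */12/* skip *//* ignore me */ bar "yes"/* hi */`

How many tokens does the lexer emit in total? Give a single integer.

pos=0: enter COMMENT mode (saw '/*')
exit COMMENT mode (now at pos=15)
pos=15: emit NUM '12' (now at pos=17)
pos=17: enter COMMENT mode (saw '/*')
exit COMMENT mode (now at pos=27)
pos=27: enter COMMENT mode (saw '/*')
exit COMMENT mode (now at pos=42)
pos=43: emit ID 'bar' (now at pos=46)
pos=47: enter STRING mode
pos=47: emit STR "yes" (now at pos=52)
pos=52: enter COMMENT mode (saw '/*')
exit COMMENT mode (now at pos=60)
DONE. 3 tokens: [NUM, ID, STR]

Answer: 3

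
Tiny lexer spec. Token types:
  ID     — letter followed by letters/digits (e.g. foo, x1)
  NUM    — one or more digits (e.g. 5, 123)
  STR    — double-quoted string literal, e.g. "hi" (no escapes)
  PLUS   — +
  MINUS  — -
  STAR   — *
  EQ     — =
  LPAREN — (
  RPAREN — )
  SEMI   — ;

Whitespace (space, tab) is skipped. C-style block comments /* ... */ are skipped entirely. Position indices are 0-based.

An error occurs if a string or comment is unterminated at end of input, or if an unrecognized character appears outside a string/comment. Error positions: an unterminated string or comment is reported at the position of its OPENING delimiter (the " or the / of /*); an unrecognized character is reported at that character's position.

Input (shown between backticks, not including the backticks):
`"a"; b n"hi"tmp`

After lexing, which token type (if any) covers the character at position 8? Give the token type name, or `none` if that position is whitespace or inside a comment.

Answer: STR

Derivation:
pos=0: enter STRING mode
pos=0: emit STR "a" (now at pos=3)
pos=3: emit SEMI ';'
pos=5: emit ID 'b' (now at pos=6)
pos=7: emit ID 'n' (now at pos=8)
pos=8: enter STRING mode
pos=8: emit STR "hi" (now at pos=12)
pos=12: emit ID 'tmp' (now at pos=15)
DONE. 6 tokens: [STR, SEMI, ID, ID, STR, ID]
Position 8: char is '"' -> STR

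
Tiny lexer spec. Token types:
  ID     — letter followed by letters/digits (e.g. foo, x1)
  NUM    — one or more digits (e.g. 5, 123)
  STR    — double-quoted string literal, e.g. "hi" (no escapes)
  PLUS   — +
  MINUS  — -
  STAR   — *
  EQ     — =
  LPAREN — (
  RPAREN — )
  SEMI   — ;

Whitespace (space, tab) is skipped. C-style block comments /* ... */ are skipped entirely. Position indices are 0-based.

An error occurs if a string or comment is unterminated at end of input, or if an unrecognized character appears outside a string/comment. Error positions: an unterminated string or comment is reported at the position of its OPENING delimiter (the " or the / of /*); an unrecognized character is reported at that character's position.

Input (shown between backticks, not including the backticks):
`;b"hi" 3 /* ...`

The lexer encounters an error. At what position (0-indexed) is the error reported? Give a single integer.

Answer: 9

Derivation:
pos=0: emit SEMI ';'
pos=1: emit ID 'b' (now at pos=2)
pos=2: enter STRING mode
pos=2: emit STR "hi" (now at pos=6)
pos=7: emit NUM '3' (now at pos=8)
pos=9: enter COMMENT mode (saw '/*')
pos=9: ERROR — unterminated comment (reached EOF)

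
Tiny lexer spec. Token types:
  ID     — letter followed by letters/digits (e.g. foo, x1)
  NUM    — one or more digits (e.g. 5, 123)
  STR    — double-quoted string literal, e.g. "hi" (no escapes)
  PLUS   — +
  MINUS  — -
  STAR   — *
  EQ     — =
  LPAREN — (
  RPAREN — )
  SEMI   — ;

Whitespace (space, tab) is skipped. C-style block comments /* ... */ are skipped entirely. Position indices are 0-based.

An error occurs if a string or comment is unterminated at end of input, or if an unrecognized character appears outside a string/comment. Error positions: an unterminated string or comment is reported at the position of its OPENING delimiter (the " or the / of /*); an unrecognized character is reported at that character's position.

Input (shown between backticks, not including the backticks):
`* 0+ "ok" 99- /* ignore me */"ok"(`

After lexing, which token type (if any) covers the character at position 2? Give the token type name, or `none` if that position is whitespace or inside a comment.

pos=0: emit STAR '*'
pos=2: emit NUM '0' (now at pos=3)
pos=3: emit PLUS '+'
pos=5: enter STRING mode
pos=5: emit STR "ok" (now at pos=9)
pos=10: emit NUM '99' (now at pos=12)
pos=12: emit MINUS '-'
pos=14: enter COMMENT mode (saw '/*')
exit COMMENT mode (now at pos=29)
pos=29: enter STRING mode
pos=29: emit STR "ok" (now at pos=33)
pos=33: emit LPAREN '('
DONE. 8 tokens: [STAR, NUM, PLUS, STR, NUM, MINUS, STR, LPAREN]
Position 2: char is '0' -> NUM

Answer: NUM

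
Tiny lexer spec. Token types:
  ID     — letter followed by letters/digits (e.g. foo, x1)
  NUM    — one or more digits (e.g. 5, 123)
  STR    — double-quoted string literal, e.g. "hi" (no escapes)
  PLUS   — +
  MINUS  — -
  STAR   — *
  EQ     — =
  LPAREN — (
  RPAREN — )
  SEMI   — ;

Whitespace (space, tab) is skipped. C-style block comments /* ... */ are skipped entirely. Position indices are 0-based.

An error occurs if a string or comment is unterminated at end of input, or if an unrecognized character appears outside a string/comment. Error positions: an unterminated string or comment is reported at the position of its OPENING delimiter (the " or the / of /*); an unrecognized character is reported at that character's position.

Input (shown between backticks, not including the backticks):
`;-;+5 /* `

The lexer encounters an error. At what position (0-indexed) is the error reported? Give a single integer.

pos=0: emit SEMI ';'
pos=1: emit MINUS '-'
pos=2: emit SEMI ';'
pos=3: emit PLUS '+'
pos=4: emit NUM '5' (now at pos=5)
pos=6: enter COMMENT mode (saw '/*')
pos=6: ERROR — unterminated comment (reached EOF)

Answer: 6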